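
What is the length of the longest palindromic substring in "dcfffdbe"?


Input: "dcfffdbe"
Checking substrings for palindromes:
  [2:5] "fff" (len 3) => palindrome
  [2:4] "ff" (len 2) => palindrome
  [3:5] "ff" (len 2) => palindrome
Longest palindromic substring: "fff" with length 3

3


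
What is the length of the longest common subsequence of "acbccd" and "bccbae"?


LCS of "acbccd" and "bccbae"
DP table:
           b    c    c    b    a    e
      0    0    0    0    0    0    0
  a   0    0    0    0    0    1    1
  c   0    0    1    1    1    1    1
  b   0    1    1    1    2    2    2
  c   0    1    2    2    2    2    2
  c   0    1    2    3    3    3    3
  d   0    1    2    3    3    3    3
LCS length = dp[6][6] = 3

3


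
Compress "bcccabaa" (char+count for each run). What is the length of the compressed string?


Input: bcccabaa
Runs:
  'b' x 1 => "b1"
  'c' x 3 => "c3"
  'a' x 1 => "a1"
  'b' x 1 => "b1"
  'a' x 2 => "a2"
Compressed: "b1c3a1b1a2"
Compressed length: 10

10


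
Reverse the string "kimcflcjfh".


Input: kimcflcjfh
Reading characters right to left:
  Position 9: 'h'
  Position 8: 'f'
  Position 7: 'j'
  Position 6: 'c'
  Position 5: 'l'
  Position 4: 'f'
  Position 3: 'c'
  Position 2: 'm'
  Position 1: 'i'
  Position 0: 'k'
Reversed: hfjclfcmik

hfjclfcmik


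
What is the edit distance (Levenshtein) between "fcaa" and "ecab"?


Computing edit distance: "fcaa" -> "ecab"
DP table:
           e    c    a    b
      0    1    2    3    4
  f   1    1    2    3    4
  c   2    2    1    2    3
  a   3    3    2    1    2
  a   4    4    3    2    2
Edit distance = dp[4][4] = 2

2


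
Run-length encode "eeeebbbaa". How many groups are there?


Input: eeeebbbaa
Scanning for consecutive runs:
  Group 1: 'e' x 4 (positions 0-3)
  Group 2: 'b' x 3 (positions 4-6)
  Group 3: 'a' x 2 (positions 7-8)
Total groups: 3

3


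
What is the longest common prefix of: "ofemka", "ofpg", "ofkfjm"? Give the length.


Words: ofemka, ofpg, ofkfjm
  Position 0: all 'o' => match
  Position 1: all 'f' => match
  Position 2: ('e', 'p', 'k') => mismatch, stop
LCP = "of" (length 2)

2


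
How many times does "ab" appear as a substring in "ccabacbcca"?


Searching for "ab" in "ccabacbcca"
Scanning each position:
  Position 0: "cc" => no
  Position 1: "ca" => no
  Position 2: "ab" => MATCH
  Position 3: "ba" => no
  Position 4: "ac" => no
  Position 5: "cb" => no
  Position 6: "bc" => no
  Position 7: "cc" => no
  Position 8: "ca" => no
Total occurrences: 1

1


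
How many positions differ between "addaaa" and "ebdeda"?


Comparing "addaaa" and "ebdeda" position by position:
  Position 0: 'a' vs 'e' => DIFFER
  Position 1: 'd' vs 'b' => DIFFER
  Position 2: 'd' vs 'd' => same
  Position 3: 'a' vs 'e' => DIFFER
  Position 4: 'a' vs 'd' => DIFFER
  Position 5: 'a' vs 'a' => same
Positions that differ: 4

4


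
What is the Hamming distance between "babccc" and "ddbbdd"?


Comparing "babccc" and "ddbbdd" position by position:
  Position 0: 'b' vs 'd' => differ
  Position 1: 'a' vs 'd' => differ
  Position 2: 'b' vs 'b' => same
  Position 3: 'c' vs 'b' => differ
  Position 4: 'c' vs 'd' => differ
  Position 5: 'c' vs 'd' => differ
Total differences (Hamming distance): 5

5


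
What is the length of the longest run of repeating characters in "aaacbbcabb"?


Input: "aaacbbcabb"
Scanning for longest run:
  Position 1 ('a'): continues run of 'a', length=2
  Position 2 ('a'): continues run of 'a', length=3
  Position 3 ('c'): new char, reset run to 1
  Position 4 ('b'): new char, reset run to 1
  Position 5 ('b'): continues run of 'b', length=2
  Position 6 ('c'): new char, reset run to 1
  Position 7 ('a'): new char, reset run to 1
  Position 8 ('b'): new char, reset run to 1
  Position 9 ('b'): continues run of 'b', length=2
Longest run: 'a' with length 3

3


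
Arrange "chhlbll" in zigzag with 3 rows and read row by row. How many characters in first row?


Zigzag "chhlbll" into 3 rows:
Placing characters:
  'c' => row 0
  'h' => row 1
  'h' => row 2
  'l' => row 1
  'b' => row 0
  'l' => row 1
  'l' => row 2
Rows:
  Row 0: "cb"
  Row 1: "hll"
  Row 2: "hl"
First row length: 2

2


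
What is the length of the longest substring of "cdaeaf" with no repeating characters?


Input: "cdaeaf"
Sliding window (track last position of each char):
  Position 0 ('c'): window [0,0] length 1 -- new best
  Position 1 ('d'): window [0,1] length 2 -- new best
  Position 2 ('a'): window [0,2] length 3 -- new best
  Position 3 ('e'): window [0,3] length 4 -- new best
  Position 4 ('a'): repeat (last at 2), move window start to 3
  Position 4 ('a'): window [3,4] length 2
  Position 5 ('f'): window [3,5] length 3
Longest substring with no repeats: "cdae" with length 4

4


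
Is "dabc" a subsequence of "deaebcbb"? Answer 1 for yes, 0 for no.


Check if "dabc" is a subsequence of "deaebcbb"
Greedy scan:
  Position 0 ('d'): matches sub[0] = 'd'
  Position 1 ('e'): no match needed
  Position 2 ('a'): matches sub[1] = 'a'
  Position 3 ('e'): no match needed
  Position 4 ('b'): matches sub[2] = 'b'
  Position 5 ('c'): matches sub[3] = 'c'
  Position 6 ('b'): no match needed
  Position 7 ('b'): no match needed
All 4 characters matched => is a subsequence

1


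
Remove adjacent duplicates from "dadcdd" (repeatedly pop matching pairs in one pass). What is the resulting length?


Input: dadcdd
Stack-based adjacent duplicate removal:
  Read 'd': push. Stack: d
  Read 'a': push. Stack: da
  Read 'd': push. Stack: dad
  Read 'c': push. Stack: dadc
  Read 'd': push. Stack: dadcd
  Read 'd': matches stack top 'd' => pop. Stack: dadc
Final stack: "dadc" (length 4)

4


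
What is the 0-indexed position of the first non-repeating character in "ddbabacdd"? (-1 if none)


Input: ddbabacdd
Character frequencies:
  'a': 2
  'b': 2
  'c': 1
  'd': 4
Scanning left to right for freq == 1:
  Position 0 ('d'): freq=4, skip
  Position 1 ('d'): freq=4, skip
  Position 2 ('b'): freq=2, skip
  Position 3 ('a'): freq=2, skip
  Position 4 ('b'): freq=2, skip
  Position 5 ('a'): freq=2, skip
  Position 6 ('c'): unique! => answer = 6

6


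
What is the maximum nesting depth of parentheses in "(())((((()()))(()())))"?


Input: "(())((((()()))(()())))"
Tracking depth:
  Position 0 '(': depth becomes 1
  Position 1 '(': depth becomes 2
  Position 2 ')': depth becomes 1
  Position 3 ')': depth becomes 0
  Position 4 '(': depth becomes 1
  Position 5 '(': depth becomes 2
  Position 6 '(': depth becomes 3
  Position 7 '(': depth becomes 4
  Position 8 '(': depth becomes 5
  Position 9 ')': depth becomes 4
  Position 10 '(': depth becomes 5
  Position 11 ')': depth becomes 4
  Position 12 ')': depth becomes 3
  Position 13 ')': depth becomes 2
  Position 14 '(': depth becomes 3
  Position 15 '(': depth becomes 4
  Position 16 ')': depth becomes 3
  Position 17 '(': depth becomes 4
  Position 18 ')': depth becomes 3
  Position 19 ')': depth becomes 2
  Position 20 ')': depth becomes 1
  Position 21 ')': depth becomes 0
Maximum depth reached: 5

5


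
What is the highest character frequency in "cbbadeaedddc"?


Input: cbbadeaedddc
Character counts:
  'a': 2
  'b': 2
  'c': 2
  'd': 4
  'e': 2
Maximum frequency: 4

4


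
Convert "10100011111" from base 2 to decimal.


Input: "10100011111" in base 2
Positional expansion:
  Digit '1' (value 1) x 2^10 = 1024
  Digit '0' (value 0) x 2^9 = 0
  Digit '1' (value 1) x 2^8 = 256
  Digit '0' (value 0) x 2^7 = 0
  Digit '0' (value 0) x 2^6 = 0
  Digit '0' (value 0) x 2^5 = 0
  Digit '1' (value 1) x 2^4 = 16
  Digit '1' (value 1) x 2^3 = 8
  Digit '1' (value 1) x 2^2 = 4
  Digit '1' (value 1) x 2^1 = 2
  Digit '1' (value 1) x 2^0 = 1
Sum = 1311

1311


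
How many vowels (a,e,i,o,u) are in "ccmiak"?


Input: ccmiak
Checking each character:
  'c' at position 0: consonant
  'c' at position 1: consonant
  'm' at position 2: consonant
  'i' at position 3: vowel (running total: 1)
  'a' at position 4: vowel (running total: 2)
  'k' at position 5: consonant
Total vowels: 2

2


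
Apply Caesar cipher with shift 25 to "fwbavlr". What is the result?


Caesar cipher: shift "fwbavlr" by 25
  'f' (pos 5) + 25 = pos 4 = 'e'
  'w' (pos 22) + 25 = pos 21 = 'v'
  'b' (pos 1) + 25 = pos 0 = 'a'
  'a' (pos 0) + 25 = pos 25 = 'z'
  'v' (pos 21) + 25 = pos 20 = 'u'
  'l' (pos 11) + 25 = pos 10 = 'k'
  'r' (pos 17) + 25 = pos 16 = 'q'
Result: evazukq

evazukq


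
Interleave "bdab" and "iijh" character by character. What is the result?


Interleaving "bdab" and "iijh":
  Position 0: 'b' from first, 'i' from second => "bi"
  Position 1: 'd' from first, 'i' from second => "di"
  Position 2: 'a' from first, 'j' from second => "aj"
  Position 3: 'b' from first, 'h' from second => "bh"
Result: bidiajbh

bidiajbh


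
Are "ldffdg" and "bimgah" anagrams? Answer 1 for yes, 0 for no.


Strings: "ldffdg", "bimgah"
Sorted first:  ddffgl
Sorted second: abghim
Differ at position 0: 'd' vs 'a' => not anagrams

0


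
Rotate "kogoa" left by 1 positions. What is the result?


Input: "kogoa", rotate left by 1
First 1 characters: "k"
Remaining characters: "ogoa"
Concatenate remaining + first: "ogoa" + "k" = "ogoak"

ogoak


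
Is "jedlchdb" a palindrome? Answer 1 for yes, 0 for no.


Input: jedlchdb
Reversed: bdhcldej
  Compare pos 0 ('j') with pos 7 ('b'): MISMATCH
  Compare pos 1 ('e') with pos 6 ('d'): MISMATCH
  Compare pos 2 ('d') with pos 5 ('h'): MISMATCH
  Compare pos 3 ('l') with pos 4 ('c'): MISMATCH
Result: not a palindrome

0


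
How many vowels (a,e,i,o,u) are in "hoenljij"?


Input: hoenljij
Checking each character:
  'h' at position 0: consonant
  'o' at position 1: vowel (running total: 1)
  'e' at position 2: vowel (running total: 2)
  'n' at position 3: consonant
  'l' at position 4: consonant
  'j' at position 5: consonant
  'i' at position 6: vowel (running total: 3)
  'j' at position 7: consonant
Total vowels: 3

3


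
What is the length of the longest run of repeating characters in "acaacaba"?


Input: "acaacaba"
Scanning for longest run:
  Position 1 ('c'): new char, reset run to 1
  Position 2 ('a'): new char, reset run to 1
  Position 3 ('a'): continues run of 'a', length=2
  Position 4 ('c'): new char, reset run to 1
  Position 5 ('a'): new char, reset run to 1
  Position 6 ('b'): new char, reset run to 1
  Position 7 ('a'): new char, reset run to 1
Longest run: 'a' with length 2

2


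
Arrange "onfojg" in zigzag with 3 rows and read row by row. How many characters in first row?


Zigzag "onfojg" into 3 rows:
Placing characters:
  'o' => row 0
  'n' => row 1
  'f' => row 2
  'o' => row 1
  'j' => row 0
  'g' => row 1
Rows:
  Row 0: "oj"
  Row 1: "nog"
  Row 2: "f"
First row length: 2

2


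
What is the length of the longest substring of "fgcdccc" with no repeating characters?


Input: "fgcdccc"
Sliding window (track last position of each char):
  Position 0 ('f'): window [0,0] length 1 -- new best
  Position 1 ('g'): window [0,1] length 2 -- new best
  Position 2 ('c'): window [0,2] length 3 -- new best
  Position 3 ('d'): window [0,3] length 4 -- new best
  Position 4 ('c'): repeat (last at 2), move window start to 3
  Position 4 ('c'): window [3,4] length 2
  Position 5 ('c'): repeat (last at 4), move window start to 5
  Position 5 ('c'): window [5,5] length 1
  Position 6 ('c'): repeat (last at 5), move window start to 6
  Position 6 ('c'): window [6,6] length 1
Longest substring with no repeats: "fgcd" with length 4

4


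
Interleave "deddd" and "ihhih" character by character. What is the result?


Interleaving "deddd" and "ihhih":
  Position 0: 'd' from first, 'i' from second => "di"
  Position 1: 'e' from first, 'h' from second => "eh"
  Position 2: 'd' from first, 'h' from second => "dh"
  Position 3: 'd' from first, 'i' from second => "di"
  Position 4: 'd' from first, 'h' from second => "dh"
Result: diehdhdidh

diehdhdidh


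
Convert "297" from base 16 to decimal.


Input: "297" in base 16
Positional expansion:
  Digit '2' (value 2) x 16^2 = 512
  Digit '9' (value 9) x 16^1 = 144
  Digit '7' (value 7) x 16^0 = 7
Sum = 663

663


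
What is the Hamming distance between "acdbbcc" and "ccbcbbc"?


Comparing "acdbbcc" and "ccbcbbc" position by position:
  Position 0: 'a' vs 'c' => differ
  Position 1: 'c' vs 'c' => same
  Position 2: 'd' vs 'b' => differ
  Position 3: 'b' vs 'c' => differ
  Position 4: 'b' vs 'b' => same
  Position 5: 'c' vs 'b' => differ
  Position 6: 'c' vs 'c' => same
Total differences (Hamming distance): 4

4


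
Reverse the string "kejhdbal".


Input: kejhdbal
Reading characters right to left:
  Position 7: 'l'
  Position 6: 'a'
  Position 5: 'b'
  Position 4: 'd'
  Position 3: 'h'
  Position 2: 'j'
  Position 1: 'e'
  Position 0: 'k'
Reversed: labdhjek

labdhjek


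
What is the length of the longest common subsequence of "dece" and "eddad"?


LCS of "dece" and "eddad"
DP table:
           e    d    d    a    d
      0    0    0    0    0    0
  d   0    0    1    1    1    1
  e   0    1    1    1    1    1
  c   0    1    1    1    1    1
  e   0    1    1    1    1    1
LCS length = dp[4][5] = 1

1


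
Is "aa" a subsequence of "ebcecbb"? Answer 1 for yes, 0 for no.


Check if "aa" is a subsequence of "ebcecbb"
Greedy scan:
  Position 0 ('e'): no match needed
  Position 1 ('b'): no match needed
  Position 2 ('c'): no match needed
  Position 3 ('e'): no match needed
  Position 4 ('c'): no match needed
  Position 5 ('b'): no match needed
  Position 6 ('b'): no match needed
Only matched 0/2 characters => not a subsequence

0


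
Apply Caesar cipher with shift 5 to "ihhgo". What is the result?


Caesar cipher: shift "ihhgo" by 5
  'i' (pos 8) + 5 = pos 13 = 'n'
  'h' (pos 7) + 5 = pos 12 = 'm'
  'h' (pos 7) + 5 = pos 12 = 'm'
  'g' (pos 6) + 5 = pos 11 = 'l'
  'o' (pos 14) + 5 = pos 19 = 't'
Result: nmmlt

nmmlt


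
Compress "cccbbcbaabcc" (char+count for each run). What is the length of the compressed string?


Input: cccbbcbaabcc
Runs:
  'c' x 3 => "c3"
  'b' x 2 => "b2"
  'c' x 1 => "c1"
  'b' x 1 => "b1"
  'a' x 2 => "a2"
  'b' x 1 => "b1"
  'c' x 2 => "c2"
Compressed: "c3b2c1b1a2b1c2"
Compressed length: 14

14


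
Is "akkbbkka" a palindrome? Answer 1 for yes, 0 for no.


Input: akkbbkka
Reversed: akkbbkka
  Compare pos 0 ('a') with pos 7 ('a'): match
  Compare pos 1 ('k') with pos 6 ('k'): match
  Compare pos 2 ('k') with pos 5 ('k'): match
  Compare pos 3 ('b') with pos 4 ('b'): match
Result: palindrome

1


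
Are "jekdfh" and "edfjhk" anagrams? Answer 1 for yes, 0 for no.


Strings: "jekdfh", "edfjhk"
Sorted first:  defhjk
Sorted second: defhjk
Sorted forms match => anagrams

1


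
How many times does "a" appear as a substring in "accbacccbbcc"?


Searching for "a" in "accbacccbbcc"
Scanning each position:
  Position 0: "a" => MATCH
  Position 1: "c" => no
  Position 2: "c" => no
  Position 3: "b" => no
  Position 4: "a" => MATCH
  Position 5: "c" => no
  Position 6: "c" => no
  Position 7: "c" => no
  Position 8: "b" => no
  Position 9: "b" => no
  Position 10: "c" => no
  Position 11: "c" => no
Total occurrences: 2

2


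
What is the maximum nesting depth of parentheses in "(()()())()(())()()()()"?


Input: "(()()())()(())()()()()"
Tracking depth:
  Position 0 '(': depth becomes 1
  Position 1 '(': depth becomes 2
  Position 2 ')': depth becomes 1
  Position 3 '(': depth becomes 2
  Position 4 ')': depth becomes 1
  Position 5 '(': depth becomes 2
  Position 6 ')': depth becomes 1
  Position 7 ')': depth becomes 0
  Position 8 '(': depth becomes 1
  Position 9 ')': depth becomes 0
  Position 10 '(': depth becomes 1
  Position 11 '(': depth becomes 2
  Position 12 ')': depth becomes 1
  Position 13 ')': depth becomes 0
  Position 14 '(': depth becomes 1
  Position 15 ')': depth becomes 0
  Position 16 '(': depth becomes 1
  Position 17 ')': depth becomes 0
  Position 18 '(': depth becomes 1
  Position 19 ')': depth becomes 0
  Position 20 '(': depth becomes 1
  Position 21 ')': depth becomes 0
Maximum depth reached: 2

2


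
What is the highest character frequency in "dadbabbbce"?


Input: dadbabbbce
Character counts:
  'a': 2
  'b': 4
  'c': 1
  'd': 2
  'e': 1
Maximum frequency: 4

4


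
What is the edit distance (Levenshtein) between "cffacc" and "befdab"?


Computing edit distance: "cffacc" -> "befdab"
DP table:
           b    e    f    d    a    b
      0    1    2    3    4    5    6
  c   1    1    2    3    4    5    6
  f   2    2    2    2    3    4    5
  f   3    3    3    2    3    4    5
  a   4    4    4    3    3    3    4
  c   5    5    5    4    4    4    4
  c   6    6    6    5    5    5    5
Edit distance = dp[6][6] = 5

5


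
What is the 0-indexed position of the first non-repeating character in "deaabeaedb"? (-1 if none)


Input: deaabeaedb
Character frequencies:
  'a': 3
  'b': 2
  'd': 2
  'e': 3
Scanning left to right for freq == 1:
  Position 0 ('d'): freq=2, skip
  Position 1 ('e'): freq=3, skip
  Position 2 ('a'): freq=3, skip
  Position 3 ('a'): freq=3, skip
  Position 4 ('b'): freq=2, skip
  Position 5 ('e'): freq=3, skip
  Position 6 ('a'): freq=3, skip
  Position 7 ('e'): freq=3, skip
  Position 8 ('d'): freq=2, skip
  Position 9 ('b'): freq=2, skip
  No unique character found => answer = -1

-1


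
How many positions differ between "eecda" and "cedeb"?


Comparing "eecda" and "cedeb" position by position:
  Position 0: 'e' vs 'c' => DIFFER
  Position 1: 'e' vs 'e' => same
  Position 2: 'c' vs 'd' => DIFFER
  Position 3: 'd' vs 'e' => DIFFER
  Position 4: 'a' vs 'b' => DIFFER
Positions that differ: 4

4


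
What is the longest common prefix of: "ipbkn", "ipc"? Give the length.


Words: ipbkn, ipc
  Position 0: all 'i' => match
  Position 1: all 'p' => match
  Position 2: ('b', 'c') => mismatch, stop
LCP = "ip" (length 2)

2


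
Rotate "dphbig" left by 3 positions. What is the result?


Input: "dphbig", rotate left by 3
First 3 characters: "dph"
Remaining characters: "big"
Concatenate remaining + first: "big" + "dph" = "bigdph"

bigdph


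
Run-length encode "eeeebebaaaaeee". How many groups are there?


Input: eeeebebaaaaeee
Scanning for consecutive runs:
  Group 1: 'e' x 4 (positions 0-3)
  Group 2: 'b' x 1 (positions 4-4)
  Group 3: 'e' x 1 (positions 5-5)
  Group 4: 'b' x 1 (positions 6-6)
  Group 5: 'a' x 4 (positions 7-10)
  Group 6: 'e' x 3 (positions 11-13)
Total groups: 6

6


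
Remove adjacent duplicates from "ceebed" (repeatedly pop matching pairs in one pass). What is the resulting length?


Input: ceebed
Stack-based adjacent duplicate removal:
  Read 'c': push. Stack: c
  Read 'e': push. Stack: ce
  Read 'e': matches stack top 'e' => pop. Stack: c
  Read 'b': push. Stack: cb
  Read 'e': push. Stack: cbe
  Read 'd': push. Stack: cbed
Final stack: "cbed" (length 4)

4


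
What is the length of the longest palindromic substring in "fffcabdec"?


Input: "fffcabdec"
Checking substrings for palindromes:
  [0:3] "fff" (len 3) => palindrome
  [0:2] "ff" (len 2) => palindrome
  [1:3] "ff" (len 2) => palindrome
Longest palindromic substring: "fff" with length 3

3


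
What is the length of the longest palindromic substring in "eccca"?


Input: "eccca"
Checking substrings for palindromes:
  [1:4] "ccc" (len 3) => palindrome
  [1:3] "cc" (len 2) => palindrome
  [2:4] "cc" (len 2) => palindrome
Longest palindromic substring: "ccc" with length 3

3


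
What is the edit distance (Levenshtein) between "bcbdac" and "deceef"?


Computing edit distance: "bcbdac" -> "deceef"
DP table:
           d    e    c    e    e    f
      0    1    2    3    4    5    6
  b   1    1    2    3    4    5    6
  c   2    2    2    2    3    4    5
  b   3    3    3    3    3    4    5
  d   4    3    4    4    4    4    5
  a   5    4    4    5    5    5    5
  c   6    5    5    4    5    6    6
Edit distance = dp[6][6] = 6

6


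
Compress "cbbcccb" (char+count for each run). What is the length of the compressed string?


Input: cbbcccb
Runs:
  'c' x 1 => "c1"
  'b' x 2 => "b2"
  'c' x 3 => "c3"
  'b' x 1 => "b1"
Compressed: "c1b2c3b1"
Compressed length: 8

8


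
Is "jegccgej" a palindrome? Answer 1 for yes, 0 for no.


Input: jegccgej
Reversed: jegccgej
  Compare pos 0 ('j') with pos 7 ('j'): match
  Compare pos 1 ('e') with pos 6 ('e'): match
  Compare pos 2 ('g') with pos 5 ('g'): match
  Compare pos 3 ('c') with pos 4 ('c'): match
Result: palindrome

1


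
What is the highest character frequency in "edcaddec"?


Input: edcaddec
Character counts:
  'a': 1
  'c': 2
  'd': 3
  'e': 2
Maximum frequency: 3

3


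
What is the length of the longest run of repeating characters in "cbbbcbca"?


Input: "cbbbcbca"
Scanning for longest run:
  Position 1 ('b'): new char, reset run to 1
  Position 2 ('b'): continues run of 'b', length=2
  Position 3 ('b'): continues run of 'b', length=3
  Position 4 ('c'): new char, reset run to 1
  Position 5 ('b'): new char, reset run to 1
  Position 6 ('c'): new char, reset run to 1
  Position 7 ('a'): new char, reset run to 1
Longest run: 'b' with length 3

3


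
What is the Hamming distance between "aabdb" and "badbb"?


Comparing "aabdb" and "badbb" position by position:
  Position 0: 'a' vs 'b' => differ
  Position 1: 'a' vs 'a' => same
  Position 2: 'b' vs 'd' => differ
  Position 3: 'd' vs 'b' => differ
  Position 4: 'b' vs 'b' => same
Total differences (Hamming distance): 3

3


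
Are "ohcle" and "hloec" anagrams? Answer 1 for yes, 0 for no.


Strings: "ohcle", "hloec"
Sorted first:  cehlo
Sorted second: cehlo
Sorted forms match => anagrams

1


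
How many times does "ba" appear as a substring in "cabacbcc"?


Searching for "ba" in "cabacbcc"
Scanning each position:
  Position 0: "ca" => no
  Position 1: "ab" => no
  Position 2: "ba" => MATCH
  Position 3: "ac" => no
  Position 4: "cb" => no
  Position 5: "bc" => no
  Position 6: "cc" => no
Total occurrences: 1

1


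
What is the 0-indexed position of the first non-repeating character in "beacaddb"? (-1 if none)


Input: beacaddb
Character frequencies:
  'a': 2
  'b': 2
  'c': 1
  'd': 2
  'e': 1
Scanning left to right for freq == 1:
  Position 0 ('b'): freq=2, skip
  Position 1 ('e'): unique! => answer = 1

1


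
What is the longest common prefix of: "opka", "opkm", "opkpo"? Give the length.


Words: opka, opkm, opkpo
  Position 0: all 'o' => match
  Position 1: all 'p' => match
  Position 2: all 'k' => match
  Position 3: ('a', 'm', 'p') => mismatch, stop
LCP = "opk" (length 3)

3


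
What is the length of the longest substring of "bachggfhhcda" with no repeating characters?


Input: "bachggfhhcda"
Sliding window (track last position of each char):
  Position 0 ('b'): window [0,0] length 1 -- new best
  Position 1 ('a'): window [0,1] length 2 -- new best
  Position 2 ('c'): window [0,2] length 3 -- new best
  Position 3 ('h'): window [0,3] length 4 -- new best
  Position 4 ('g'): window [0,4] length 5 -- new best
  Position 5 ('g'): repeat (last at 4), move window start to 5
  Position 5 ('g'): window [5,5] length 1
  Position 6 ('f'): window [5,6] length 2
  Position 7 ('h'): window [5,7] length 3
  Position 8 ('h'): repeat (last at 7), move window start to 8
  Position 8 ('h'): window [8,8] length 1
  Position 9 ('c'): window [8,9] length 2
  Position 10 ('d'): window [8,10] length 3
  Position 11 ('a'): window [8,11] length 4
Longest substring with no repeats: "bachg" with length 5

5


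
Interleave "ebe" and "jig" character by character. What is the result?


Interleaving "ebe" and "jig":
  Position 0: 'e' from first, 'j' from second => "ej"
  Position 1: 'b' from first, 'i' from second => "bi"
  Position 2: 'e' from first, 'g' from second => "eg"
Result: ejbieg

ejbieg


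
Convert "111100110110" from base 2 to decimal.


Input: "111100110110" in base 2
Positional expansion:
  Digit '1' (value 1) x 2^11 = 2048
  Digit '1' (value 1) x 2^10 = 1024
  Digit '1' (value 1) x 2^9 = 512
  Digit '1' (value 1) x 2^8 = 256
  Digit '0' (value 0) x 2^7 = 0
  Digit '0' (value 0) x 2^6 = 0
  Digit '1' (value 1) x 2^5 = 32
  Digit '1' (value 1) x 2^4 = 16
  Digit '0' (value 0) x 2^3 = 0
  Digit '1' (value 1) x 2^2 = 4
  Digit '1' (value 1) x 2^1 = 2
  Digit '0' (value 0) x 2^0 = 0
Sum = 3894

3894


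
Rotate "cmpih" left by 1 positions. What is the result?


Input: "cmpih", rotate left by 1
First 1 characters: "c"
Remaining characters: "mpih"
Concatenate remaining + first: "mpih" + "c" = "mpihc"

mpihc


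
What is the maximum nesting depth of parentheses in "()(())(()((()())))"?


Input: "()(())(()((()())))"
Tracking depth:
  Position 0 '(': depth becomes 1
  Position 1 ')': depth becomes 0
  Position 2 '(': depth becomes 1
  Position 3 '(': depth becomes 2
  Position 4 ')': depth becomes 1
  Position 5 ')': depth becomes 0
  Position 6 '(': depth becomes 1
  Position 7 '(': depth becomes 2
  Position 8 ')': depth becomes 1
  Position 9 '(': depth becomes 2
  Position 10 '(': depth becomes 3
  Position 11 '(': depth becomes 4
  Position 12 ')': depth becomes 3
  Position 13 '(': depth becomes 4
  Position 14 ')': depth becomes 3
  Position 15 ')': depth becomes 2
  Position 16 ')': depth becomes 1
  Position 17 ')': depth becomes 0
Maximum depth reached: 4

4


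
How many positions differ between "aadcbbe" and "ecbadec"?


Comparing "aadcbbe" and "ecbadec" position by position:
  Position 0: 'a' vs 'e' => DIFFER
  Position 1: 'a' vs 'c' => DIFFER
  Position 2: 'd' vs 'b' => DIFFER
  Position 3: 'c' vs 'a' => DIFFER
  Position 4: 'b' vs 'd' => DIFFER
  Position 5: 'b' vs 'e' => DIFFER
  Position 6: 'e' vs 'c' => DIFFER
Positions that differ: 7

7


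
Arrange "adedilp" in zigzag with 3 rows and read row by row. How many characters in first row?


Zigzag "adedilp" into 3 rows:
Placing characters:
  'a' => row 0
  'd' => row 1
  'e' => row 2
  'd' => row 1
  'i' => row 0
  'l' => row 1
  'p' => row 2
Rows:
  Row 0: "ai"
  Row 1: "ddl"
  Row 2: "ep"
First row length: 2

2


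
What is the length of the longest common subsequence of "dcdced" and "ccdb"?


LCS of "dcdced" and "ccdb"
DP table:
           c    c    d    b
      0    0    0    0    0
  d   0    0    0    1    1
  c   0    1    1    1    1
  d   0    1    1    2    2
  c   0    1    2    2    2
  e   0    1    2    2    2
  d   0    1    2    3    3
LCS length = dp[6][4] = 3

3


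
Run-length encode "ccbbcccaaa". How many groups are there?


Input: ccbbcccaaa
Scanning for consecutive runs:
  Group 1: 'c' x 2 (positions 0-1)
  Group 2: 'b' x 2 (positions 2-3)
  Group 3: 'c' x 3 (positions 4-6)
  Group 4: 'a' x 3 (positions 7-9)
Total groups: 4

4


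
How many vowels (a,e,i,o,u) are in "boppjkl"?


Input: boppjkl
Checking each character:
  'b' at position 0: consonant
  'o' at position 1: vowel (running total: 1)
  'p' at position 2: consonant
  'p' at position 3: consonant
  'j' at position 4: consonant
  'k' at position 5: consonant
  'l' at position 6: consonant
Total vowels: 1

1


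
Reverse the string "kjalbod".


Input: kjalbod
Reading characters right to left:
  Position 6: 'd'
  Position 5: 'o'
  Position 4: 'b'
  Position 3: 'l'
  Position 2: 'a'
  Position 1: 'j'
  Position 0: 'k'
Reversed: doblajk

doblajk


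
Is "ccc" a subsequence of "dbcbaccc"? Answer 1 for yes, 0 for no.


Check if "ccc" is a subsequence of "dbcbaccc"
Greedy scan:
  Position 0 ('d'): no match needed
  Position 1 ('b'): no match needed
  Position 2 ('c'): matches sub[0] = 'c'
  Position 3 ('b'): no match needed
  Position 4 ('a'): no match needed
  Position 5 ('c'): matches sub[1] = 'c'
  Position 6 ('c'): matches sub[2] = 'c'
  Position 7 ('c'): no match needed
All 3 characters matched => is a subsequence

1


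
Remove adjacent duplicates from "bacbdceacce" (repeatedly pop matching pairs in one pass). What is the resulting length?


Input: bacbdceacce
Stack-based adjacent duplicate removal:
  Read 'b': push. Stack: b
  Read 'a': push. Stack: ba
  Read 'c': push. Stack: bac
  Read 'b': push. Stack: bacb
  Read 'd': push. Stack: bacbd
  Read 'c': push. Stack: bacbdc
  Read 'e': push. Stack: bacbdce
  Read 'a': push. Stack: bacbdcea
  Read 'c': push. Stack: bacbdceac
  Read 'c': matches stack top 'c' => pop. Stack: bacbdcea
  Read 'e': push. Stack: bacbdceae
Final stack: "bacbdceae" (length 9)

9


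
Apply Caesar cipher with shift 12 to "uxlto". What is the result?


Caesar cipher: shift "uxlto" by 12
  'u' (pos 20) + 12 = pos 6 = 'g'
  'x' (pos 23) + 12 = pos 9 = 'j'
  'l' (pos 11) + 12 = pos 23 = 'x'
  't' (pos 19) + 12 = pos 5 = 'f'
  'o' (pos 14) + 12 = pos 0 = 'a'
Result: gjxfa

gjxfa


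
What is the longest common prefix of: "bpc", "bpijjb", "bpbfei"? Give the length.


Words: bpc, bpijjb, bpbfei
  Position 0: all 'b' => match
  Position 1: all 'p' => match
  Position 2: ('c', 'i', 'b') => mismatch, stop
LCP = "bp" (length 2)

2


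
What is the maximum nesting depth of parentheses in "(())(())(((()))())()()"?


Input: "(())(())(((()))())()()"
Tracking depth:
  Position 0 '(': depth becomes 1
  Position 1 '(': depth becomes 2
  Position 2 ')': depth becomes 1
  Position 3 ')': depth becomes 0
  Position 4 '(': depth becomes 1
  Position 5 '(': depth becomes 2
  Position 6 ')': depth becomes 1
  Position 7 ')': depth becomes 0
  Position 8 '(': depth becomes 1
  Position 9 '(': depth becomes 2
  Position 10 '(': depth becomes 3
  Position 11 '(': depth becomes 4
  Position 12 ')': depth becomes 3
  Position 13 ')': depth becomes 2
  Position 14 ')': depth becomes 1
  Position 15 '(': depth becomes 2
  Position 16 ')': depth becomes 1
  Position 17 ')': depth becomes 0
  Position 18 '(': depth becomes 1
  Position 19 ')': depth becomes 0
  Position 20 '(': depth becomes 1
  Position 21 ')': depth becomes 0
Maximum depth reached: 4

4


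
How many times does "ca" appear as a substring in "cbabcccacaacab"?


Searching for "ca" in "cbabcccacaacab"
Scanning each position:
  Position 0: "cb" => no
  Position 1: "ba" => no
  Position 2: "ab" => no
  Position 3: "bc" => no
  Position 4: "cc" => no
  Position 5: "cc" => no
  Position 6: "ca" => MATCH
  Position 7: "ac" => no
  Position 8: "ca" => MATCH
  Position 9: "aa" => no
  Position 10: "ac" => no
  Position 11: "ca" => MATCH
  Position 12: "ab" => no
Total occurrences: 3

3


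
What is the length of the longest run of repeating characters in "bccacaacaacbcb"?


Input: "bccacaacaacbcb"
Scanning for longest run:
  Position 1 ('c'): new char, reset run to 1
  Position 2 ('c'): continues run of 'c', length=2
  Position 3 ('a'): new char, reset run to 1
  Position 4 ('c'): new char, reset run to 1
  Position 5 ('a'): new char, reset run to 1
  Position 6 ('a'): continues run of 'a', length=2
  Position 7 ('c'): new char, reset run to 1
  Position 8 ('a'): new char, reset run to 1
  Position 9 ('a'): continues run of 'a', length=2
  Position 10 ('c'): new char, reset run to 1
  Position 11 ('b'): new char, reset run to 1
  Position 12 ('c'): new char, reset run to 1
  Position 13 ('b'): new char, reset run to 1
Longest run: 'c' with length 2

2


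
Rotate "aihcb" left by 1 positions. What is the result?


Input: "aihcb", rotate left by 1
First 1 characters: "a"
Remaining characters: "ihcb"
Concatenate remaining + first: "ihcb" + "a" = "ihcba"

ihcba


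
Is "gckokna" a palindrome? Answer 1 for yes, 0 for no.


Input: gckokna
Reversed: ankokcg
  Compare pos 0 ('g') with pos 6 ('a'): MISMATCH
  Compare pos 1 ('c') with pos 5 ('n'): MISMATCH
  Compare pos 2 ('k') with pos 4 ('k'): match
Result: not a palindrome

0


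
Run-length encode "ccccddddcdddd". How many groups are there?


Input: ccccddddcdddd
Scanning for consecutive runs:
  Group 1: 'c' x 4 (positions 0-3)
  Group 2: 'd' x 4 (positions 4-7)
  Group 3: 'c' x 1 (positions 8-8)
  Group 4: 'd' x 4 (positions 9-12)
Total groups: 4

4


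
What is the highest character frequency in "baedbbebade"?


Input: baedbbebade
Character counts:
  'a': 2
  'b': 4
  'd': 2
  'e': 3
Maximum frequency: 4

4


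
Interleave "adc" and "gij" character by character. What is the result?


Interleaving "adc" and "gij":
  Position 0: 'a' from first, 'g' from second => "ag"
  Position 1: 'd' from first, 'i' from second => "di"
  Position 2: 'c' from first, 'j' from second => "cj"
Result: agdicj

agdicj


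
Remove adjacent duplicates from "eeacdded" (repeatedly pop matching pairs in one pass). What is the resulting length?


Input: eeacdded
Stack-based adjacent duplicate removal:
  Read 'e': push. Stack: e
  Read 'e': matches stack top 'e' => pop. Stack: (empty)
  Read 'a': push. Stack: a
  Read 'c': push. Stack: ac
  Read 'd': push. Stack: acd
  Read 'd': matches stack top 'd' => pop. Stack: ac
  Read 'e': push. Stack: ace
  Read 'd': push. Stack: aced
Final stack: "aced" (length 4)

4


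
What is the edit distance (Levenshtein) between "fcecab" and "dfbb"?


Computing edit distance: "fcecab" -> "dfbb"
DP table:
           d    f    b    b
      0    1    2    3    4
  f   1    1    1    2    3
  c   2    2    2    2    3
  e   3    3    3    3    3
  c   4    4    4    4    4
  a   5    5    5    5    5
  b   6    6    6    5    5
Edit distance = dp[6][4] = 5

5


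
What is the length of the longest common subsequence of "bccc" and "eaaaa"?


LCS of "bccc" and "eaaaa"
DP table:
           e    a    a    a    a
      0    0    0    0    0    0
  b   0    0    0    0    0    0
  c   0    0    0    0    0    0
  c   0    0    0    0    0    0
  c   0    0    0    0    0    0
LCS length = dp[4][5] = 0

0


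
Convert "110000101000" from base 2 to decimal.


Input: "110000101000" in base 2
Positional expansion:
  Digit '1' (value 1) x 2^11 = 2048
  Digit '1' (value 1) x 2^10 = 1024
  Digit '0' (value 0) x 2^9 = 0
  Digit '0' (value 0) x 2^8 = 0
  Digit '0' (value 0) x 2^7 = 0
  Digit '0' (value 0) x 2^6 = 0
  Digit '1' (value 1) x 2^5 = 32
  Digit '0' (value 0) x 2^4 = 0
  Digit '1' (value 1) x 2^3 = 8
  Digit '0' (value 0) x 2^2 = 0
  Digit '0' (value 0) x 2^1 = 0
  Digit '0' (value 0) x 2^0 = 0
Sum = 3112

3112


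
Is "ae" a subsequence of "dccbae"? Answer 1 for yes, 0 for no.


Check if "ae" is a subsequence of "dccbae"
Greedy scan:
  Position 0 ('d'): no match needed
  Position 1 ('c'): no match needed
  Position 2 ('c'): no match needed
  Position 3 ('b'): no match needed
  Position 4 ('a'): matches sub[0] = 'a'
  Position 5 ('e'): matches sub[1] = 'e'
All 2 characters matched => is a subsequence

1


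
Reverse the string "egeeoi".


Input: egeeoi
Reading characters right to left:
  Position 5: 'i'
  Position 4: 'o'
  Position 3: 'e'
  Position 2: 'e'
  Position 1: 'g'
  Position 0: 'e'
Reversed: ioeege

ioeege


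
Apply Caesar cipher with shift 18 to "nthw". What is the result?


Caesar cipher: shift "nthw" by 18
  'n' (pos 13) + 18 = pos 5 = 'f'
  't' (pos 19) + 18 = pos 11 = 'l'
  'h' (pos 7) + 18 = pos 25 = 'z'
  'w' (pos 22) + 18 = pos 14 = 'o'
Result: flzo

flzo


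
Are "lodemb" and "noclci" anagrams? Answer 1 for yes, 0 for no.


Strings: "lodemb", "noclci"
Sorted first:  bdelmo
Sorted second: ccilno
Differ at position 0: 'b' vs 'c' => not anagrams

0


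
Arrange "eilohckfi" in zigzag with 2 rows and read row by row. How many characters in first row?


Zigzag "eilohckfi" into 2 rows:
Placing characters:
  'e' => row 0
  'i' => row 1
  'l' => row 0
  'o' => row 1
  'h' => row 0
  'c' => row 1
  'k' => row 0
  'f' => row 1
  'i' => row 0
Rows:
  Row 0: "elhki"
  Row 1: "iocf"
First row length: 5

5


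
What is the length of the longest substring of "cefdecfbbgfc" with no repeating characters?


Input: "cefdecfbbgfc"
Sliding window (track last position of each char):
  Position 0 ('c'): window [0,0] length 1 -- new best
  Position 1 ('e'): window [0,1] length 2 -- new best
  Position 2 ('f'): window [0,2] length 3 -- new best
  Position 3 ('d'): window [0,3] length 4 -- new best
  Position 4 ('e'): repeat (last at 1), move window start to 2
  Position 4 ('e'): window [2,4] length 3
  Position 5 ('c'): window [2,5] length 4
  Position 6 ('f'): repeat (last at 2), move window start to 3
  Position 6 ('f'): window [3,6] length 4
  Position 7 ('b'): window [3,7] length 5 -- new best
  Position 8 ('b'): repeat (last at 7), move window start to 8
  Position 8 ('b'): window [8,8] length 1
  Position 9 ('g'): window [8,9] length 2
  Position 10 ('f'): window [8,10] length 3
  Position 11 ('c'): window [8,11] length 4
Longest substring with no repeats: "decfb" with length 5

5


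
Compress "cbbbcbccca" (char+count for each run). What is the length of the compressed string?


Input: cbbbcbccca
Runs:
  'c' x 1 => "c1"
  'b' x 3 => "b3"
  'c' x 1 => "c1"
  'b' x 1 => "b1"
  'c' x 3 => "c3"
  'a' x 1 => "a1"
Compressed: "c1b3c1b1c3a1"
Compressed length: 12

12


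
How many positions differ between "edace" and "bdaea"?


Comparing "edace" and "bdaea" position by position:
  Position 0: 'e' vs 'b' => DIFFER
  Position 1: 'd' vs 'd' => same
  Position 2: 'a' vs 'a' => same
  Position 3: 'c' vs 'e' => DIFFER
  Position 4: 'e' vs 'a' => DIFFER
Positions that differ: 3

3


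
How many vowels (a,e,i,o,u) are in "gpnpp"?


Input: gpnpp
Checking each character:
  'g' at position 0: consonant
  'p' at position 1: consonant
  'n' at position 2: consonant
  'p' at position 3: consonant
  'p' at position 4: consonant
Total vowels: 0

0


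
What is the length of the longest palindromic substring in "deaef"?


Input: "deaef"
Checking substrings for palindromes:
  [1:4] "eae" (len 3) => palindrome
Longest palindromic substring: "eae" with length 3

3


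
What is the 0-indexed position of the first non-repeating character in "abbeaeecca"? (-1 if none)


Input: abbeaeecca
Character frequencies:
  'a': 3
  'b': 2
  'c': 2
  'e': 3
Scanning left to right for freq == 1:
  Position 0 ('a'): freq=3, skip
  Position 1 ('b'): freq=2, skip
  Position 2 ('b'): freq=2, skip
  Position 3 ('e'): freq=3, skip
  Position 4 ('a'): freq=3, skip
  Position 5 ('e'): freq=3, skip
  Position 6 ('e'): freq=3, skip
  Position 7 ('c'): freq=2, skip
  Position 8 ('c'): freq=2, skip
  Position 9 ('a'): freq=3, skip
  No unique character found => answer = -1

-1


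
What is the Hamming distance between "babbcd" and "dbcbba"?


Comparing "babbcd" and "dbcbba" position by position:
  Position 0: 'b' vs 'd' => differ
  Position 1: 'a' vs 'b' => differ
  Position 2: 'b' vs 'c' => differ
  Position 3: 'b' vs 'b' => same
  Position 4: 'c' vs 'b' => differ
  Position 5: 'd' vs 'a' => differ
Total differences (Hamming distance): 5

5


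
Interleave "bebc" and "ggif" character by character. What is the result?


Interleaving "bebc" and "ggif":
  Position 0: 'b' from first, 'g' from second => "bg"
  Position 1: 'e' from first, 'g' from second => "eg"
  Position 2: 'b' from first, 'i' from second => "bi"
  Position 3: 'c' from first, 'f' from second => "cf"
Result: bgegbicf

bgegbicf


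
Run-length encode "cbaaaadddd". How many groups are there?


Input: cbaaaadddd
Scanning for consecutive runs:
  Group 1: 'c' x 1 (positions 0-0)
  Group 2: 'b' x 1 (positions 1-1)
  Group 3: 'a' x 4 (positions 2-5)
  Group 4: 'd' x 4 (positions 6-9)
Total groups: 4

4


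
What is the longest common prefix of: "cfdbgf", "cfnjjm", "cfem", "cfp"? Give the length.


Words: cfdbgf, cfnjjm, cfem, cfp
  Position 0: all 'c' => match
  Position 1: all 'f' => match
  Position 2: ('d', 'n', 'e', 'p') => mismatch, stop
LCP = "cf" (length 2)

2


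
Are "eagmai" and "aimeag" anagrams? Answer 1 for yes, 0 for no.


Strings: "eagmai", "aimeag"
Sorted first:  aaegim
Sorted second: aaegim
Sorted forms match => anagrams

1


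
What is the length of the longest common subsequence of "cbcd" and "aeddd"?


LCS of "cbcd" and "aeddd"
DP table:
           a    e    d    d    d
      0    0    0    0    0    0
  c   0    0    0    0    0    0
  b   0    0    0    0    0    0
  c   0    0    0    0    0    0
  d   0    0    0    1    1    1
LCS length = dp[4][5] = 1

1
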